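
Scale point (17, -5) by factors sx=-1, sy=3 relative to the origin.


Scaling: (x*sx, y*sy) = (17*-1, -5*3) = (-17, -15)

(-17, -15)


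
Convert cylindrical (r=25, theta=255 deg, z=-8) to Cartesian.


x = 25 * cos(255) = -6.4705
y = 25 * sin(255) = -24.1481
z = -8

(-6.4705, -24.1481, -8)


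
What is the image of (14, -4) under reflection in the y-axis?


Reflection across y-axis: (x, y) -> (-x, y)
(14, -4) -> (-14, -4)

(-14, -4)


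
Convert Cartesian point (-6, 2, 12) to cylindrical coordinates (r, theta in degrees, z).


r = sqrt((-6)^2 + 2^2) = 6.3246
theta = atan2(2, -6) = 161.5651 deg
z = 12

r = 6.3246, theta = 161.5651 deg, z = 12


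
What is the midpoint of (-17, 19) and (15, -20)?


Midpoint = ((-17+15)/2, (19+-20)/2) = (-1, -0.5)

(-1, -0.5)


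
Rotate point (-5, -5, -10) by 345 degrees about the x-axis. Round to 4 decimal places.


x' = -5
y' = -5*cos(345) - -10*sin(345) = -7.4178
z' = -5*sin(345) + -10*cos(345) = -8.3652

(-5, -7.4178, -8.3652)


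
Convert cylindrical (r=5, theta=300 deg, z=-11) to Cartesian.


x = 5 * cos(300) = 2.5
y = 5 * sin(300) = -4.3301
z = -11

(2.5, -4.3301, -11)


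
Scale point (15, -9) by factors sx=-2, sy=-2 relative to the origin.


Scaling: (x*sx, y*sy) = (15*-2, -9*-2) = (-30, 18)

(-30, 18)


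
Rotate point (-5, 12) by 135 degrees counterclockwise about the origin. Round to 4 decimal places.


x' = -5*cos(135) - 12*sin(135) = -4.9497
y' = -5*sin(135) + 12*cos(135) = -12.0208

(-4.9497, -12.0208)


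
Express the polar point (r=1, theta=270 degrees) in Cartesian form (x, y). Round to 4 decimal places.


x = 1 * cos(270) = 0
y = 1 * sin(270) = -1

(0, -1)


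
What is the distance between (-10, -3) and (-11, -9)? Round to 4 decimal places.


d = sqrt((-11--10)^2 + (-9--3)^2) = 6.0828

6.0828


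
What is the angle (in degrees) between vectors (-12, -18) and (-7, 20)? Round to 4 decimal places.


dot = -12*-7 + -18*20 = -276
|u| = 21.6333, |v| = 21.1896
cos(angle) = -0.6021
angle = 127.0199 degrees

127.0199 degrees


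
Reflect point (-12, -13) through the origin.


Reflection through origin: (x, y) -> (-x, -y)
(-12, -13) -> (12, 13)

(12, 13)


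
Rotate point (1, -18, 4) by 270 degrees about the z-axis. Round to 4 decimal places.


x' = 1*cos(270) - -18*sin(270) = -18
y' = 1*sin(270) + -18*cos(270) = -1
z' = 4

(-18, -1, 4)


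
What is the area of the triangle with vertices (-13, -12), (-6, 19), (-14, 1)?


Area = |x1(y2-y3) + x2(y3-y1) + x3(y1-y2)| / 2
= |-13*(19-1) + -6*(1--12) + -14*(-12-19)| / 2
= 61

61


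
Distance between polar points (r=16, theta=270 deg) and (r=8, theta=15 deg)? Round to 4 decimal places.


d = sqrt(r1^2 + r2^2 - 2*r1*r2*cos(t2-t1))
d = sqrt(16^2 + 8^2 - 2*16*8*cos(15-270)) = 19.6534

19.6534


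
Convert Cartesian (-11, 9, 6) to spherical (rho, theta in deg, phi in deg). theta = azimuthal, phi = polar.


rho = sqrt((-11)^2 + 9^2 + 6^2) = 15.4272
theta = atan2(9, -11) = 140.7106 deg
phi = acos(6/15.4272) = 67.1125 deg

rho = 15.4272, theta = 140.7106 deg, phi = 67.1125 deg


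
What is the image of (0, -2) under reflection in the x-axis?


Reflection across x-axis: (x, y) -> (x, -y)
(0, -2) -> (0, 2)

(0, 2)


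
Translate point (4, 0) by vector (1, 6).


Translation: (x+dx, y+dy) = (4+1, 0+6) = (5, 6)

(5, 6)


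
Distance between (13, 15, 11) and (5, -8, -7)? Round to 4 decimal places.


d = sqrt((5-13)^2 + (-8-15)^2 + (-7-11)^2) = 30.282

30.282


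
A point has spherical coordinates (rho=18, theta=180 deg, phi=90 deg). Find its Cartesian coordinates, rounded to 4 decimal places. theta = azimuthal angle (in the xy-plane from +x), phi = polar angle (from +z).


x = 18 * sin(90) * cos(180) = -18
y = 18 * sin(90) * sin(180) = 0
z = 18 * cos(90) = 0

(-18, 0, 0)


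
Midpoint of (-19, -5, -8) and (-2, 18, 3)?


Midpoint = ((-19+-2)/2, (-5+18)/2, (-8+3)/2) = (-10.5, 6.5, -2.5)

(-10.5, 6.5, -2.5)


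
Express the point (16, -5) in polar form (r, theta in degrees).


r = sqrt(16^2 + (-5)^2) = 16.7631
theta = atan2(-5, 16) = 342.646 degrees

r = 16.7631, theta = 342.646 degrees


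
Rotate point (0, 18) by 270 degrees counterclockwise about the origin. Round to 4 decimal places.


x' = 0*cos(270) - 18*sin(270) = 18
y' = 0*sin(270) + 18*cos(270) = 0

(18, 0)


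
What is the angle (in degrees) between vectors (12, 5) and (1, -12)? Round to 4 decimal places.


dot = 12*1 + 5*-12 = -48
|u| = 13, |v| = 12.0416
cos(angle) = -0.3066
angle = 107.8562 degrees

107.8562 degrees


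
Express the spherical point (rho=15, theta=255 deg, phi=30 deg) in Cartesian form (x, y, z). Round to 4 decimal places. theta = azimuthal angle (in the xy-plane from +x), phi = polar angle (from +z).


x = 15 * sin(30) * cos(255) = -1.9411
y = 15 * sin(30) * sin(255) = -7.2444
z = 15 * cos(30) = 12.9904

(-1.9411, -7.2444, 12.9904)


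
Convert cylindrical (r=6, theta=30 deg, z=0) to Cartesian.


x = 6 * cos(30) = 5.1962
y = 6 * sin(30) = 3
z = 0

(5.1962, 3, 0)


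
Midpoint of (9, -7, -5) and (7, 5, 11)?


Midpoint = ((9+7)/2, (-7+5)/2, (-5+11)/2) = (8, -1, 3)

(8, -1, 3)


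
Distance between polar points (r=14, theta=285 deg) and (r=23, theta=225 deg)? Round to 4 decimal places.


d = sqrt(r1^2 + r2^2 - 2*r1*r2*cos(t2-t1))
d = sqrt(14^2 + 23^2 - 2*14*23*cos(225-285)) = 20.0749

20.0749


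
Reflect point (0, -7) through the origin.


Reflection through origin: (x, y) -> (-x, -y)
(0, -7) -> (0, 7)

(0, 7)


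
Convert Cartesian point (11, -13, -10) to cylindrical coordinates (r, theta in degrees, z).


r = sqrt(11^2 + (-13)^2) = 17.0294
theta = atan2(-13, 11) = 310.2364 deg
z = -10

r = 17.0294, theta = 310.2364 deg, z = -10


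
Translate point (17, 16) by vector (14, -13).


Translation: (x+dx, y+dy) = (17+14, 16+-13) = (31, 3)

(31, 3)


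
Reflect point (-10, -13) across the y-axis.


Reflection across y-axis: (x, y) -> (-x, y)
(-10, -13) -> (10, -13)

(10, -13)


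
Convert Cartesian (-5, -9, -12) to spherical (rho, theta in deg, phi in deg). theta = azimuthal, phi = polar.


rho = sqrt((-5)^2 + (-9)^2 + (-12)^2) = 15.8114
theta = atan2(-9, -5) = 240.9454 deg
phi = acos(-12/15.8114) = 139.3714 deg

rho = 15.8114, theta = 240.9454 deg, phi = 139.3714 deg


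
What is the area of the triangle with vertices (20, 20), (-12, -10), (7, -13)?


Area = |x1(y2-y3) + x2(y3-y1) + x3(y1-y2)| / 2
= |20*(-10--13) + -12*(-13-20) + 7*(20--10)| / 2
= 333

333


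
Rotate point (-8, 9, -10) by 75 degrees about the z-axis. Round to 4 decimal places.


x' = -8*cos(75) - 9*sin(75) = -10.7639
y' = -8*sin(75) + 9*cos(75) = -5.398
z' = -10

(-10.7639, -5.398, -10)


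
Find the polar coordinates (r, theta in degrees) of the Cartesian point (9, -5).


r = sqrt(9^2 + (-5)^2) = 10.2956
theta = atan2(-5, 9) = 330.9454 degrees

r = 10.2956, theta = 330.9454 degrees


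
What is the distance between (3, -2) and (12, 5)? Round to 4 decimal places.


d = sqrt((12-3)^2 + (5--2)^2) = 11.4018

11.4018


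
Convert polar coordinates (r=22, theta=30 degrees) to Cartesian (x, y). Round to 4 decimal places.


x = 22 * cos(30) = 19.0526
y = 22 * sin(30) = 11

(19.0526, 11)


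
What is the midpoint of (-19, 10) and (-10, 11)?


Midpoint = ((-19+-10)/2, (10+11)/2) = (-14.5, 10.5)

(-14.5, 10.5)


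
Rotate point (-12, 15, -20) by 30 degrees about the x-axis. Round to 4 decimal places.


x' = -12
y' = 15*cos(30) - -20*sin(30) = 22.9904
z' = 15*sin(30) + -20*cos(30) = -9.8205

(-12, 22.9904, -9.8205)


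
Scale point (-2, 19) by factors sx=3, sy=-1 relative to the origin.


Scaling: (x*sx, y*sy) = (-2*3, 19*-1) = (-6, -19)

(-6, -19)


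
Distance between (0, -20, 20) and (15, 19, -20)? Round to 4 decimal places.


d = sqrt((15-0)^2 + (19--20)^2 + (-20-20)^2) = 57.8446

57.8446


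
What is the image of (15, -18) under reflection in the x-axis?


Reflection across x-axis: (x, y) -> (x, -y)
(15, -18) -> (15, 18)

(15, 18)


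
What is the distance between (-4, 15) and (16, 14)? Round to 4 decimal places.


d = sqrt((16--4)^2 + (14-15)^2) = 20.025

20.025


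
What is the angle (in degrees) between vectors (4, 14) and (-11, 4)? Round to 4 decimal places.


dot = 4*-11 + 14*4 = 12
|u| = 14.5602, |v| = 11.7047
cos(angle) = 0.0704
angle = 85.9623 degrees

85.9623 degrees


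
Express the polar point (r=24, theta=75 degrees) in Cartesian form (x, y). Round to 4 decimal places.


x = 24 * cos(75) = 6.2117
y = 24 * sin(75) = 23.1822

(6.2117, 23.1822)


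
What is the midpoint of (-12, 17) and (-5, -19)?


Midpoint = ((-12+-5)/2, (17+-19)/2) = (-8.5, -1)

(-8.5, -1)


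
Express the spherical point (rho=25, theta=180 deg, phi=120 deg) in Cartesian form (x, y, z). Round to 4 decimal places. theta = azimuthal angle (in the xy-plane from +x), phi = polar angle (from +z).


x = 25 * sin(120) * cos(180) = -21.6506
y = 25 * sin(120) * sin(180) = 0
z = 25 * cos(120) = -12.5

(-21.6506, 0, -12.5)


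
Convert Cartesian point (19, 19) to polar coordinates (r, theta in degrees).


r = sqrt(19^2 + 19^2) = 26.8701
theta = atan2(19, 19) = 45 degrees

r = 26.8701, theta = 45 degrees


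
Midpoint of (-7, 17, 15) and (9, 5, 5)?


Midpoint = ((-7+9)/2, (17+5)/2, (15+5)/2) = (1, 11, 10)

(1, 11, 10)


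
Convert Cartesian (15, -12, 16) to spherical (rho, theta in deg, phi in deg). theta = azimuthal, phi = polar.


rho = sqrt(15^2 + (-12)^2 + 16^2) = 25
theta = atan2(-12, 15) = 321.3402 deg
phi = acos(16/25) = 50.2082 deg

rho = 25, theta = 321.3402 deg, phi = 50.2082 deg


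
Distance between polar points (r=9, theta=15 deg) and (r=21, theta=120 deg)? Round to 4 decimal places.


d = sqrt(r1^2 + r2^2 - 2*r1*r2*cos(t2-t1))
d = sqrt(9^2 + 21^2 - 2*9*21*cos(120-15)) = 24.8965

24.8965


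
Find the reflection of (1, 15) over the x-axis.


Reflection across x-axis: (x, y) -> (x, -y)
(1, 15) -> (1, -15)

(1, -15)


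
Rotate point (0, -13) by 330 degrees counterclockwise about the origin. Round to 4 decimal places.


x' = 0*cos(330) - -13*sin(330) = -6.5
y' = 0*sin(330) + -13*cos(330) = -11.2583

(-6.5, -11.2583)


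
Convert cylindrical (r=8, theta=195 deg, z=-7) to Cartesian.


x = 8 * cos(195) = -7.7274
y = 8 * sin(195) = -2.0706
z = -7

(-7.7274, -2.0706, -7)


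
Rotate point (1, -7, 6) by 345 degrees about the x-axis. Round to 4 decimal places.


x' = 1
y' = -7*cos(345) - 6*sin(345) = -5.2086
z' = -7*sin(345) + 6*cos(345) = 7.6073

(1, -5.2086, 7.6073)


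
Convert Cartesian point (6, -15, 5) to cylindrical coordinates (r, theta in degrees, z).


r = sqrt(6^2 + (-15)^2) = 16.1555
theta = atan2(-15, 6) = 291.8014 deg
z = 5

r = 16.1555, theta = 291.8014 deg, z = 5


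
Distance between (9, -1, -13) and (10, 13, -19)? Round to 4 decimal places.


d = sqrt((10-9)^2 + (13--1)^2 + (-19--13)^2) = 15.2643

15.2643


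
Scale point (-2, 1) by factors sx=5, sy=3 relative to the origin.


Scaling: (x*sx, y*sy) = (-2*5, 1*3) = (-10, 3)

(-10, 3)


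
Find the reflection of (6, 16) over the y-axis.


Reflection across y-axis: (x, y) -> (-x, y)
(6, 16) -> (-6, 16)

(-6, 16)


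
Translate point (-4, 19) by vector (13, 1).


Translation: (x+dx, y+dy) = (-4+13, 19+1) = (9, 20)

(9, 20)


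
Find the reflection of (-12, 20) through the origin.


Reflection through origin: (x, y) -> (-x, -y)
(-12, 20) -> (12, -20)

(12, -20)


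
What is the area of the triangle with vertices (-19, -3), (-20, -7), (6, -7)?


Area = |x1(y2-y3) + x2(y3-y1) + x3(y1-y2)| / 2
= |-19*(-7--7) + -20*(-7--3) + 6*(-3--7)| / 2
= 52

52


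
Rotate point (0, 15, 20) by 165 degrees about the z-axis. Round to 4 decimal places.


x' = 0*cos(165) - 15*sin(165) = -3.8823
y' = 0*sin(165) + 15*cos(165) = -14.4889
z' = 20

(-3.8823, -14.4889, 20)


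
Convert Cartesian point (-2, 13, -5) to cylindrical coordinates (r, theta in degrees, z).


r = sqrt((-2)^2 + 13^2) = 13.1529
theta = atan2(13, -2) = 98.7462 deg
z = -5

r = 13.1529, theta = 98.7462 deg, z = -5


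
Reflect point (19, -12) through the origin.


Reflection through origin: (x, y) -> (-x, -y)
(19, -12) -> (-19, 12)

(-19, 12)


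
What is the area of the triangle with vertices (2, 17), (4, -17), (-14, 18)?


Area = |x1(y2-y3) + x2(y3-y1) + x3(y1-y2)| / 2
= |2*(-17-18) + 4*(18-17) + -14*(17--17)| / 2
= 271

271


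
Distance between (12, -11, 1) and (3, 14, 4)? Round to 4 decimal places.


d = sqrt((3-12)^2 + (14--11)^2 + (4-1)^2) = 26.7395

26.7395


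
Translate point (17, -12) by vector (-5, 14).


Translation: (x+dx, y+dy) = (17+-5, -12+14) = (12, 2)

(12, 2)


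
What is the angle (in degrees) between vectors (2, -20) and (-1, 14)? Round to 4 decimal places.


dot = 2*-1 + -20*14 = -282
|u| = 20.0998, |v| = 14.0357
cos(angle) = -0.9996
angle = 178.375 degrees

178.375 degrees


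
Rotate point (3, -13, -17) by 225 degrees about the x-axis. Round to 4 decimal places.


x' = 3
y' = -13*cos(225) - -17*sin(225) = -2.8284
z' = -13*sin(225) + -17*cos(225) = 21.2132

(3, -2.8284, 21.2132)


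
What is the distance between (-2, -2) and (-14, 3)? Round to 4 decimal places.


d = sqrt((-14--2)^2 + (3--2)^2) = 13

13


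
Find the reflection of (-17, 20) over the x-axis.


Reflection across x-axis: (x, y) -> (x, -y)
(-17, 20) -> (-17, -20)

(-17, -20)


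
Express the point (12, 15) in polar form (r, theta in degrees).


r = sqrt(12^2 + 15^2) = 19.2094
theta = atan2(15, 12) = 51.3402 degrees

r = 19.2094, theta = 51.3402 degrees


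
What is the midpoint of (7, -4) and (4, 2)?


Midpoint = ((7+4)/2, (-4+2)/2) = (5.5, -1)

(5.5, -1)


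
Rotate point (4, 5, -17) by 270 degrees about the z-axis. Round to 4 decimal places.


x' = 4*cos(270) - 5*sin(270) = 5
y' = 4*sin(270) + 5*cos(270) = -4
z' = -17

(5, -4, -17)


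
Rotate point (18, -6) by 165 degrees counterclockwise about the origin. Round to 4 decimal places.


x' = 18*cos(165) - -6*sin(165) = -15.8338
y' = 18*sin(165) + -6*cos(165) = 10.4543

(-15.8338, 10.4543)


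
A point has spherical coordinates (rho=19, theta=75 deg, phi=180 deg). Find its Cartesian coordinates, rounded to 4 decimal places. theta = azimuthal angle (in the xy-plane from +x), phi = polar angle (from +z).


x = 19 * sin(180) * cos(75) = 0
y = 19 * sin(180) * sin(75) = 0
z = 19 * cos(180) = -19

(0, 0, -19)


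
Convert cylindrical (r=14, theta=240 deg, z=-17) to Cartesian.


x = 14 * cos(240) = -7
y = 14 * sin(240) = -12.1244
z = -17

(-7, -12.1244, -17)


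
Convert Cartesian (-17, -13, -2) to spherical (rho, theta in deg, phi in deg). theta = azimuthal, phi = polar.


rho = sqrt((-17)^2 + (-13)^2 + (-2)^2) = 21.4942
theta = atan2(-13, -17) = 217.4054 deg
phi = acos(-2/21.4942) = 95.339 deg

rho = 21.4942, theta = 217.4054 deg, phi = 95.339 deg


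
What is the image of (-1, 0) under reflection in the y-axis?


Reflection across y-axis: (x, y) -> (-x, y)
(-1, 0) -> (1, 0)

(1, 0)


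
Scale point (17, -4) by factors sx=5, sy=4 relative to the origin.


Scaling: (x*sx, y*sy) = (17*5, -4*4) = (85, -16)

(85, -16)


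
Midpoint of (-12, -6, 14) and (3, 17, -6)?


Midpoint = ((-12+3)/2, (-6+17)/2, (14+-6)/2) = (-4.5, 5.5, 4)

(-4.5, 5.5, 4)


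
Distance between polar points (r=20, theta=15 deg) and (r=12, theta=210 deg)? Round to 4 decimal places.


d = sqrt(r1^2 + r2^2 - 2*r1*r2*cos(t2-t1))
d = sqrt(20^2 + 12^2 - 2*20*12*cos(210-15)) = 31.7434

31.7434


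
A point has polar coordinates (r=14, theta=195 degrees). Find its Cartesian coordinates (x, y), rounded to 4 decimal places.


x = 14 * cos(195) = -13.523
y = 14 * sin(195) = -3.6235

(-13.523, -3.6235)


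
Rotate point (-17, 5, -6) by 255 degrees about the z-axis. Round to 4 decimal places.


x' = -17*cos(255) - 5*sin(255) = 9.2296
y' = -17*sin(255) + 5*cos(255) = 15.1266
z' = -6

(9.2296, 15.1266, -6)


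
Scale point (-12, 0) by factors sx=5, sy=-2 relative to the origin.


Scaling: (x*sx, y*sy) = (-12*5, 0*-2) = (-60, 0)

(-60, 0)


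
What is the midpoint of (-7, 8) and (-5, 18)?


Midpoint = ((-7+-5)/2, (8+18)/2) = (-6, 13)

(-6, 13)


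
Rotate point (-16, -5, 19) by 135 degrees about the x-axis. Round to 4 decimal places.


x' = -16
y' = -5*cos(135) - 19*sin(135) = -9.8995
z' = -5*sin(135) + 19*cos(135) = -16.9706

(-16, -9.8995, -16.9706)


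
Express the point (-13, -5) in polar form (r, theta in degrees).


r = sqrt((-13)^2 + (-5)^2) = 13.9284
theta = atan2(-5, -13) = 201.0375 degrees

r = 13.9284, theta = 201.0375 degrees


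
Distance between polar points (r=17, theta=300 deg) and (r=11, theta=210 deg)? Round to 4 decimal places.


d = sqrt(r1^2 + r2^2 - 2*r1*r2*cos(t2-t1))
d = sqrt(17^2 + 11^2 - 2*17*11*cos(210-300)) = 20.2485

20.2485


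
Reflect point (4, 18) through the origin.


Reflection through origin: (x, y) -> (-x, -y)
(4, 18) -> (-4, -18)

(-4, -18)


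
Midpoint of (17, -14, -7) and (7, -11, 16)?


Midpoint = ((17+7)/2, (-14+-11)/2, (-7+16)/2) = (12, -12.5, 4.5)

(12, -12.5, 4.5)


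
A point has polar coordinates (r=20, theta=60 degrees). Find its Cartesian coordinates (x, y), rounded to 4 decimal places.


x = 20 * cos(60) = 10
y = 20 * sin(60) = 17.3205

(10, 17.3205)


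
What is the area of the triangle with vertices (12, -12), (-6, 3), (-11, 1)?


Area = |x1(y2-y3) + x2(y3-y1) + x3(y1-y2)| / 2
= |12*(3-1) + -6*(1--12) + -11*(-12-3)| / 2
= 55.5

55.5


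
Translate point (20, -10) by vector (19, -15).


Translation: (x+dx, y+dy) = (20+19, -10+-15) = (39, -25)

(39, -25)


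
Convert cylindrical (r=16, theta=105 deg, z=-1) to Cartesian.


x = 16 * cos(105) = -4.1411
y = 16 * sin(105) = 15.4548
z = -1

(-4.1411, 15.4548, -1)


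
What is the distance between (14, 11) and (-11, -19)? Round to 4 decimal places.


d = sqrt((-11-14)^2 + (-19-11)^2) = 39.0512

39.0512


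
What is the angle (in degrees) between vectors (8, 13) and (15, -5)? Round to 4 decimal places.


dot = 8*15 + 13*-5 = 55
|u| = 15.2643, |v| = 15.8114
cos(angle) = 0.2279
angle = 76.8274 degrees

76.8274 degrees


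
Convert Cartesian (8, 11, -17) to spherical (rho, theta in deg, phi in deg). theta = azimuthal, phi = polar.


rho = sqrt(8^2 + 11^2 + (-17)^2) = 21.7715
theta = atan2(11, 8) = 53.9726 deg
phi = acos(-17/21.7715) = 141.3372 deg

rho = 21.7715, theta = 53.9726 deg, phi = 141.3372 deg


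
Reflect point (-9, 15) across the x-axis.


Reflection across x-axis: (x, y) -> (x, -y)
(-9, 15) -> (-9, -15)

(-9, -15)


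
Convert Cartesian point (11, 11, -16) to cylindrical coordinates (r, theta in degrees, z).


r = sqrt(11^2 + 11^2) = 15.5563
theta = atan2(11, 11) = 45 deg
z = -16

r = 15.5563, theta = 45 deg, z = -16


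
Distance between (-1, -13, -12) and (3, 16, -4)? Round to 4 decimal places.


d = sqrt((3--1)^2 + (16--13)^2 + (-4--12)^2) = 30.348

30.348


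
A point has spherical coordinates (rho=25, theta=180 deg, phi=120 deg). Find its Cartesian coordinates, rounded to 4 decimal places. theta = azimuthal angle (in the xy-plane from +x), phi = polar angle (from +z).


x = 25 * sin(120) * cos(180) = -21.6506
y = 25 * sin(120) * sin(180) = 0
z = 25 * cos(120) = -12.5

(-21.6506, 0, -12.5)


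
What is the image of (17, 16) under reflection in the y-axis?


Reflection across y-axis: (x, y) -> (-x, y)
(17, 16) -> (-17, 16)

(-17, 16)


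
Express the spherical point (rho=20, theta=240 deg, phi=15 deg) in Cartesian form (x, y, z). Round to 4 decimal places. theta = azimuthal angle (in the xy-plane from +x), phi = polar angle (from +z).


x = 20 * sin(15) * cos(240) = -2.5882
y = 20 * sin(15) * sin(240) = -4.4829
z = 20 * cos(15) = 19.3185

(-2.5882, -4.4829, 19.3185)


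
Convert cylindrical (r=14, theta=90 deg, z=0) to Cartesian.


x = 14 * cos(90) = 0
y = 14 * sin(90) = 14
z = 0

(0, 14, 0)


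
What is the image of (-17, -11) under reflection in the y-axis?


Reflection across y-axis: (x, y) -> (-x, y)
(-17, -11) -> (17, -11)

(17, -11)


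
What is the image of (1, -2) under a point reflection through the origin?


Reflection through origin: (x, y) -> (-x, -y)
(1, -2) -> (-1, 2)

(-1, 2)


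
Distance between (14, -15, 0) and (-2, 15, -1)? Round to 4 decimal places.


d = sqrt((-2-14)^2 + (15--15)^2 + (-1-0)^2) = 34.0147

34.0147


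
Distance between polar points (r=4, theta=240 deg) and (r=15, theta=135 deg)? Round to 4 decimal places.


d = sqrt(r1^2 + r2^2 - 2*r1*r2*cos(t2-t1))
d = sqrt(4^2 + 15^2 - 2*4*15*cos(135-240)) = 16.4942

16.4942


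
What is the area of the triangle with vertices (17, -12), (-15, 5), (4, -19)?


Area = |x1(y2-y3) + x2(y3-y1) + x3(y1-y2)| / 2
= |17*(5--19) + -15*(-19--12) + 4*(-12-5)| / 2
= 222.5

222.5


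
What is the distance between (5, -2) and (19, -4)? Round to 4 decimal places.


d = sqrt((19-5)^2 + (-4--2)^2) = 14.1421

14.1421


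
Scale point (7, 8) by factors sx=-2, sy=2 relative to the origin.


Scaling: (x*sx, y*sy) = (7*-2, 8*2) = (-14, 16)

(-14, 16)


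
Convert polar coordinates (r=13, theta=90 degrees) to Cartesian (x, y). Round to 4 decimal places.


x = 13 * cos(90) = 0
y = 13 * sin(90) = 13

(0, 13)


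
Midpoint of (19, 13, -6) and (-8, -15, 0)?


Midpoint = ((19+-8)/2, (13+-15)/2, (-6+0)/2) = (5.5, -1, -3)

(5.5, -1, -3)


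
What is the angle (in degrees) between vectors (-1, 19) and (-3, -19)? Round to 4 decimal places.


dot = -1*-3 + 19*-19 = -358
|u| = 19.0263, |v| = 19.2354
cos(angle) = -0.9782
angle = 168.0146 degrees

168.0146 degrees


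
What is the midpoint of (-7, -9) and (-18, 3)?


Midpoint = ((-7+-18)/2, (-9+3)/2) = (-12.5, -3)

(-12.5, -3)


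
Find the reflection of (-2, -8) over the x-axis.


Reflection across x-axis: (x, y) -> (x, -y)
(-2, -8) -> (-2, 8)

(-2, 8)


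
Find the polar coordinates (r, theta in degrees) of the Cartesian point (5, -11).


r = sqrt(5^2 + (-11)^2) = 12.083
theta = atan2(-11, 5) = 294.444 degrees

r = 12.083, theta = 294.444 degrees


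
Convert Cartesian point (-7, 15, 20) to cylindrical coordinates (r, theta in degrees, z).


r = sqrt((-7)^2 + 15^2) = 16.5529
theta = atan2(15, -7) = 115.0169 deg
z = 20

r = 16.5529, theta = 115.0169 deg, z = 20


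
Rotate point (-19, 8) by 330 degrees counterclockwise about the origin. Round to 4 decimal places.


x' = -19*cos(330) - 8*sin(330) = -12.4545
y' = -19*sin(330) + 8*cos(330) = 16.4282

(-12.4545, 16.4282)


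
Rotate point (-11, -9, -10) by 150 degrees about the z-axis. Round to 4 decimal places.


x' = -11*cos(150) - -9*sin(150) = 14.0263
y' = -11*sin(150) + -9*cos(150) = 2.2942
z' = -10

(14.0263, 2.2942, -10)


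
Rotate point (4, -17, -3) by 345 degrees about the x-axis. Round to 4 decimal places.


x' = 4
y' = -17*cos(345) - -3*sin(345) = -17.1972
z' = -17*sin(345) + -3*cos(345) = 1.5021

(4, -17.1972, 1.5021)


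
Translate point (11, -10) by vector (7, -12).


Translation: (x+dx, y+dy) = (11+7, -10+-12) = (18, -22)

(18, -22)


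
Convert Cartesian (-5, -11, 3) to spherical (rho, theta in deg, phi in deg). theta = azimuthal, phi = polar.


rho = sqrt((-5)^2 + (-11)^2 + 3^2) = 12.4499
theta = atan2(-11, -5) = 245.556 deg
phi = acos(3/12.4499) = 76.0565 deg

rho = 12.4499, theta = 245.556 deg, phi = 76.0565 deg


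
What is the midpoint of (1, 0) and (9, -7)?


Midpoint = ((1+9)/2, (0+-7)/2) = (5, -3.5)

(5, -3.5)


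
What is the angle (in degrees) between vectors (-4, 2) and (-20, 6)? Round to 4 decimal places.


dot = -4*-20 + 2*6 = 92
|u| = 4.4721, |v| = 20.8806
cos(angle) = 0.9852
angle = 9.8658 degrees

9.8658 degrees


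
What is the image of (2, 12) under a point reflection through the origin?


Reflection through origin: (x, y) -> (-x, -y)
(2, 12) -> (-2, -12)

(-2, -12)


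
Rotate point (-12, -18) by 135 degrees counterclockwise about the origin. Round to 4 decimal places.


x' = -12*cos(135) - -18*sin(135) = 21.2132
y' = -12*sin(135) + -18*cos(135) = 4.2426

(21.2132, 4.2426)


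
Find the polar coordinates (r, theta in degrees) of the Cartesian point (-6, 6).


r = sqrt((-6)^2 + 6^2) = 8.4853
theta = atan2(6, -6) = 135 degrees

r = 8.4853, theta = 135 degrees


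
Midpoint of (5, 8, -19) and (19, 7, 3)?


Midpoint = ((5+19)/2, (8+7)/2, (-19+3)/2) = (12, 7.5, -8)

(12, 7.5, -8)


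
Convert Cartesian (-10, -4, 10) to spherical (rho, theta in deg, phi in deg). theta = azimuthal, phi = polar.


rho = sqrt((-10)^2 + (-4)^2 + 10^2) = 14.6969
theta = atan2(-4, -10) = 201.8014 deg
phi = acos(10/14.6969) = 47.124 deg

rho = 14.6969, theta = 201.8014 deg, phi = 47.124 deg


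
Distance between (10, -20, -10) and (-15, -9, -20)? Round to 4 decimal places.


d = sqrt((-15-10)^2 + (-9--20)^2 + (-20--10)^2) = 29.0861

29.0861


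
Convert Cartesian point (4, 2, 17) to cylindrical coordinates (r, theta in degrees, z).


r = sqrt(4^2 + 2^2) = 4.4721
theta = atan2(2, 4) = 26.5651 deg
z = 17

r = 4.4721, theta = 26.5651 deg, z = 17


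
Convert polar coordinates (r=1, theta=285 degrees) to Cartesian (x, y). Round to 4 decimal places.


x = 1 * cos(285) = 0.2588
y = 1 * sin(285) = -0.9659

(0.2588, -0.9659)


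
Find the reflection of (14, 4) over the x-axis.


Reflection across x-axis: (x, y) -> (x, -y)
(14, 4) -> (14, -4)

(14, -4)


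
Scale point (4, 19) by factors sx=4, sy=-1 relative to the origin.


Scaling: (x*sx, y*sy) = (4*4, 19*-1) = (16, -19)

(16, -19)


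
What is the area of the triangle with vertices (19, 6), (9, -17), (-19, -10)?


Area = |x1(y2-y3) + x2(y3-y1) + x3(y1-y2)| / 2
= |19*(-17--10) + 9*(-10-6) + -19*(6--17)| / 2
= 357

357


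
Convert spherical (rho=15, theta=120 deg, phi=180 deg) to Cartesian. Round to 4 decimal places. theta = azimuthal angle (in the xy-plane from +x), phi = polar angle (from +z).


x = 15 * sin(180) * cos(120) = 0
y = 15 * sin(180) * sin(120) = 0
z = 15 * cos(180) = -15

(0, 0, -15)


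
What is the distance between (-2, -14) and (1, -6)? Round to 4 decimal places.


d = sqrt((1--2)^2 + (-6--14)^2) = 8.544

8.544


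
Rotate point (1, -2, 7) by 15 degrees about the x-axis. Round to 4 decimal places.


x' = 1
y' = -2*cos(15) - 7*sin(15) = -3.7436
z' = -2*sin(15) + 7*cos(15) = 6.2438

(1, -3.7436, 6.2438)


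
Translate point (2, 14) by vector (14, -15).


Translation: (x+dx, y+dy) = (2+14, 14+-15) = (16, -1)

(16, -1)


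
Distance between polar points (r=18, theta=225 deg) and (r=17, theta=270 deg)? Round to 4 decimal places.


d = sqrt(r1^2 + r2^2 - 2*r1*r2*cos(t2-t1))
d = sqrt(18^2 + 17^2 - 2*18*17*cos(270-225)) = 13.4257

13.4257


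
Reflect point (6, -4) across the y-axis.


Reflection across y-axis: (x, y) -> (-x, y)
(6, -4) -> (-6, -4)

(-6, -4)


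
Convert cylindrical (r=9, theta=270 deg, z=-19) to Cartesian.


x = 9 * cos(270) = 0
y = 9 * sin(270) = -9
z = -19

(0, -9, -19)


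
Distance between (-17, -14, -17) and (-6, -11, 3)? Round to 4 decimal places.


d = sqrt((-6--17)^2 + (-11--14)^2 + (3--17)^2) = 23.0217

23.0217


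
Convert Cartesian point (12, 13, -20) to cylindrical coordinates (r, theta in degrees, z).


r = sqrt(12^2 + 13^2) = 17.6918
theta = atan2(13, 12) = 47.2906 deg
z = -20

r = 17.6918, theta = 47.2906 deg, z = -20


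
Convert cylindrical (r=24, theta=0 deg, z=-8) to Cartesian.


x = 24 * cos(0) = 24
y = 24 * sin(0) = 0
z = -8

(24, 0, -8)


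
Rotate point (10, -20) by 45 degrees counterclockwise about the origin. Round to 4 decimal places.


x' = 10*cos(45) - -20*sin(45) = 21.2132
y' = 10*sin(45) + -20*cos(45) = -7.0711

(21.2132, -7.0711)


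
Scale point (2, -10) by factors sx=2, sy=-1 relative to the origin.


Scaling: (x*sx, y*sy) = (2*2, -10*-1) = (4, 10)

(4, 10)


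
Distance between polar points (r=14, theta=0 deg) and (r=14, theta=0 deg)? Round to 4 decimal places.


d = sqrt(r1^2 + r2^2 - 2*r1*r2*cos(t2-t1))
d = sqrt(14^2 + 14^2 - 2*14*14*cos(0-0)) = 0

0


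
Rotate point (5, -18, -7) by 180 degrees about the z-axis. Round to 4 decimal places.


x' = 5*cos(180) - -18*sin(180) = -5
y' = 5*sin(180) + -18*cos(180) = 18
z' = -7

(-5, 18, -7)


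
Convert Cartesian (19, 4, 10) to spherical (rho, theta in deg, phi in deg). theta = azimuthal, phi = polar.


rho = sqrt(19^2 + 4^2 + 10^2) = 21.8403
theta = atan2(4, 19) = 11.8887 deg
phi = acos(10/21.8403) = 62.7503 deg

rho = 21.8403, theta = 11.8887 deg, phi = 62.7503 deg


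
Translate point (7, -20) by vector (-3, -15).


Translation: (x+dx, y+dy) = (7+-3, -20+-15) = (4, -35)

(4, -35)


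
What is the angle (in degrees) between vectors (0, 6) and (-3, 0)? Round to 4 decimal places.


dot = 0*-3 + 6*0 = 0
|u| = 6, |v| = 3
cos(angle) = 0
angle = 90 degrees

90 degrees


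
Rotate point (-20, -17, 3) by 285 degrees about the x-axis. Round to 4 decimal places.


x' = -20
y' = -17*cos(285) - 3*sin(285) = -1.5021
z' = -17*sin(285) + 3*cos(285) = 17.1972

(-20, -1.5021, 17.1972)


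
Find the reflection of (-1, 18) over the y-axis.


Reflection across y-axis: (x, y) -> (-x, y)
(-1, 18) -> (1, 18)

(1, 18)


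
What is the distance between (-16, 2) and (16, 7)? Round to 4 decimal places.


d = sqrt((16--16)^2 + (7-2)^2) = 32.3883

32.3883


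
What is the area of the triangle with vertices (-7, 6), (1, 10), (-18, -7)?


Area = |x1(y2-y3) + x2(y3-y1) + x3(y1-y2)| / 2
= |-7*(10--7) + 1*(-7-6) + -18*(6-10)| / 2
= 30

30


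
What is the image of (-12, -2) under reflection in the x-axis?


Reflection across x-axis: (x, y) -> (x, -y)
(-12, -2) -> (-12, 2)

(-12, 2)


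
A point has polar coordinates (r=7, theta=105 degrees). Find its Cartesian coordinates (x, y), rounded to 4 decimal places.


x = 7 * cos(105) = -1.8117
y = 7 * sin(105) = 6.7615

(-1.8117, 6.7615)


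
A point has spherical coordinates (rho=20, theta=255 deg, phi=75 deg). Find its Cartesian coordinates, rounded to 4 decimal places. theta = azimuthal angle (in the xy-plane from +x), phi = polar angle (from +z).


x = 20 * sin(75) * cos(255) = -5
y = 20 * sin(75) * sin(255) = -18.6603
z = 20 * cos(75) = 5.1764

(-5, -18.6603, 5.1764)


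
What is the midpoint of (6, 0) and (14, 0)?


Midpoint = ((6+14)/2, (0+0)/2) = (10, 0)

(10, 0)


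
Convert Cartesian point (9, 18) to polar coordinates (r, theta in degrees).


r = sqrt(9^2 + 18^2) = 20.1246
theta = atan2(18, 9) = 63.4349 degrees

r = 20.1246, theta = 63.4349 degrees


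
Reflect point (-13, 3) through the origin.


Reflection through origin: (x, y) -> (-x, -y)
(-13, 3) -> (13, -3)

(13, -3)


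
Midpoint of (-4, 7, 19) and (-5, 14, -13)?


Midpoint = ((-4+-5)/2, (7+14)/2, (19+-13)/2) = (-4.5, 10.5, 3)

(-4.5, 10.5, 3)


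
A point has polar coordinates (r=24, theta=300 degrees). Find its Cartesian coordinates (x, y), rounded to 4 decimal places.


x = 24 * cos(300) = 12
y = 24 * sin(300) = -20.7846

(12, -20.7846)


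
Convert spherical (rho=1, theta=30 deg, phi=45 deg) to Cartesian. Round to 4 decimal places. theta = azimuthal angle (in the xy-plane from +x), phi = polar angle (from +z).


x = 1 * sin(45) * cos(30) = 0.6124
y = 1 * sin(45) * sin(30) = 0.3536
z = 1 * cos(45) = 0.7071

(0.6124, 0.3536, 0.7071)


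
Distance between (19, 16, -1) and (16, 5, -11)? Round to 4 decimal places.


d = sqrt((16-19)^2 + (5-16)^2 + (-11--1)^2) = 15.1658

15.1658


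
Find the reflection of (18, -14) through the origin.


Reflection through origin: (x, y) -> (-x, -y)
(18, -14) -> (-18, 14)

(-18, 14)


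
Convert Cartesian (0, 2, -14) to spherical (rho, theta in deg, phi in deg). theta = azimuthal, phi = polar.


rho = sqrt(0^2 + 2^2 + (-14)^2) = 14.1421
theta = atan2(2, 0) = 90 deg
phi = acos(-14/14.1421) = 171.8699 deg

rho = 14.1421, theta = 90 deg, phi = 171.8699 deg


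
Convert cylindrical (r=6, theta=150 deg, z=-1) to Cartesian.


x = 6 * cos(150) = -5.1962
y = 6 * sin(150) = 3
z = -1

(-5.1962, 3, -1)


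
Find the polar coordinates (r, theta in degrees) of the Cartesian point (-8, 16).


r = sqrt((-8)^2 + 16^2) = 17.8885
theta = atan2(16, -8) = 116.5651 degrees

r = 17.8885, theta = 116.5651 degrees


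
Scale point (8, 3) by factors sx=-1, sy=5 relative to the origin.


Scaling: (x*sx, y*sy) = (8*-1, 3*5) = (-8, 15)

(-8, 15)


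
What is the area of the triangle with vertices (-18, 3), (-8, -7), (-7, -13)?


Area = |x1(y2-y3) + x2(y3-y1) + x3(y1-y2)| / 2
= |-18*(-7--13) + -8*(-13-3) + -7*(3--7)| / 2
= 25

25


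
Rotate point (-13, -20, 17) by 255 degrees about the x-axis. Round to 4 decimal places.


x' = -13
y' = -20*cos(255) - 17*sin(255) = 21.5971
z' = -20*sin(255) + 17*cos(255) = 14.9186

(-13, 21.5971, 14.9186)


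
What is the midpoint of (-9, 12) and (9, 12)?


Midpoint = ((-9+9)/2, (12+12)/2) = (0, 12)

(0, 12)


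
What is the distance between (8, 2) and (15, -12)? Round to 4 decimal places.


d = sqrt((15-8)^2 + (-12-2)^2) = 15.6525

15.6525


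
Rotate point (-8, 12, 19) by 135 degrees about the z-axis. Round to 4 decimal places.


x' = -8*cos(135) - 12*sin(135) = -2.8284
y' = -8*sin(135) + 12*cos(135) = -14.1421
z' = 19

(-2.8284, -14.1421, 19)


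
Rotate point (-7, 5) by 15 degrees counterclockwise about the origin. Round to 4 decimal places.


x' = -7*cos(15) - 5*sin(15) = -8.0556
y' = -7*sin(15) + 5*cos(15) = 3.0179

(-8.0556, 3.0179)


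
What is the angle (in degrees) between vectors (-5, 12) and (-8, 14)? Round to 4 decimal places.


dot = -5*-8 + 12*14 = 208
|u| = 13, |v| = 16.1245
cos(angle) = 0.9923
angle = 7.125 degrees

7.125 degrees


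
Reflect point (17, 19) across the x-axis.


Reflection across x-axis: (x, y) -> (x, -y)
(17, 19) -> (17, -19)

(17, -19)


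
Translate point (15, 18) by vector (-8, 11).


Translation: (x+dx, y+dy) = (15+-8, 18+11) = (7, 29)

(7, 29)


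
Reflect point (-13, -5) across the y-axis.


Reflection across y-axis: (x, y) -> (-x, y)
(-13, -5) -> (13, -5)

(13, -5)


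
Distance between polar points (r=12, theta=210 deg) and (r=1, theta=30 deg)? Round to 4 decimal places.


d = sqrt(r1^2 + r2^2 - 2*r1*r2*cos(t2-t1))
d = sqrt(12^2 + 1^2 - 2*12*1*cos(30-210)) = 13

13


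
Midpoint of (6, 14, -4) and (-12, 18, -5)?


Midpoint = ((6+-12)/2, (14+18)/2, (-4+-5)/2) = (-3, 16, -4.5)

(-3, 16, -4.5)


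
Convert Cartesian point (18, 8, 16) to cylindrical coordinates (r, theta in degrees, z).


r = sqrt(18^2 + 8^2) = 19.6977
theta = atan2(8, 18) = 23.9625 deg
z = 16

r = 19.6977, theta = 23.9625 deg, z = 16


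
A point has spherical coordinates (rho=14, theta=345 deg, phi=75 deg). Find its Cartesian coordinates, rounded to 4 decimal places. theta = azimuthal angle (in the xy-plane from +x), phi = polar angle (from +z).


x = 14 * sin(75) * cos(345) = 13.0622
y = 14 * sin(75) * sin(345) = -3.5
z = 14 * cos(75) = 3.6235

(13.0622, -3.5, 3.6235)


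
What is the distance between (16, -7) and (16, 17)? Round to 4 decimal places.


d = sqrt((16-16)^2 + (17--7)^2) = 24

24


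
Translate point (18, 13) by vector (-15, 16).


Translation: (x+dx, y+dy) = (18+-15, 13+16) = (3, 29)

(3, 29)


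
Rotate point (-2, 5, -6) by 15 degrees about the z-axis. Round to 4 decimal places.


x' = -2*cos(15) - 5*sin(15) = -3.2259
y' = -2*sin(15) + 5*cos(15) = 4.312
z' = -6

(-3.2259, 4.312, -6)


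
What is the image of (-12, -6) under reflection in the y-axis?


Reflection across y-axis: (x, y) -> (-x, y)
(-12, -6) -> (12, -6)

(12, -6)


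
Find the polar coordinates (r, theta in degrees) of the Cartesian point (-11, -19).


r = sqrt((-11)^2 + (-19)^2) = 21.9545
theta = atan2(-19, -11) = 239.9314 degrees

r = 21.9545, theta = 239.9314 degrees


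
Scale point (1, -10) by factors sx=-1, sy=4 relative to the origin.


Scaling: (x*sx, y*sy) = (1*-1, -10*4) = (-1, -40)

(-1, -40)


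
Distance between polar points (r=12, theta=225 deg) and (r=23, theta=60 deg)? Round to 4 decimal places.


d = sqrt(r1^2 + r2^2 - 2*r1*r2*cos(t2-t1))
d = sqrt(12^2 + 23^2 - 2*12*23*cos(60-225)) = 34.7303

34.7303


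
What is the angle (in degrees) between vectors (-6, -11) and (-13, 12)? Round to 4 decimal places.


dot = -6*-13 + -11*12 = -54
|u| = 12.53, |v| = 17.6918
cos(angle) = -0.2436
angle = 104.0989 degrees

104.0989 degrees


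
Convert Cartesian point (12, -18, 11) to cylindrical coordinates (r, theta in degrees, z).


r = sqrt(12^2 + (-18)^2) = 21.6333
theta = atan2(-18, 12) = 303.6901 deg
z = 11

r = 21.6333, theta = 303.6901 deg, z = 11


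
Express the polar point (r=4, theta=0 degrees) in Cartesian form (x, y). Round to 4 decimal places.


x = 4 * cos(0) = 4
y = 4 * sin(0) = 0

(4, 0)


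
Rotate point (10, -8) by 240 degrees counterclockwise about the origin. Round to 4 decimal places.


x' = 10*cos(240) - -8*sin(240) = -11.9282
y' = 10*sin(240) + -8*cos(240) = -4.6603

(-11.9282, -4.6603)


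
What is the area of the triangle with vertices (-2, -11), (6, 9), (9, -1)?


Area = |x1(y2-y3) + x2(y3-y1) + x3(y1-y2)| / 2
= |-2*(9--1) + 6*(-1--11) + 9*(-11-9)| / 2
= 70

70


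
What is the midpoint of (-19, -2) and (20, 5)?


Midpoint = ((-19+20)/2, (-2+5)/2) = (0.5, 1.5)

(0.5, 1.5)


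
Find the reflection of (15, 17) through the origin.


Reflection through origin: (x, y) -> (-x, -y)
(15, 17) -> (-15, -17)

(-15, -17)


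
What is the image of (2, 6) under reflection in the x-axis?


Reflection across x-axis: (x, y) -> (x, -y)
(2, 6) -> (2, -6)

(2, -6)


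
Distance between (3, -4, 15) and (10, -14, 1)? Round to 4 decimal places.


d = sqrt((10-3)^2 + (-14--4)^2 + (1-15)^2) = 18.5742

18.5742


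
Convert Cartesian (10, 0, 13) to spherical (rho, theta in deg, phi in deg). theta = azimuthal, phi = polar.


rho = sqrt(10^2 + 0^2 + 13^2) = 16.4012
theta = atan2(0, 10) = 0 deg
phi = acos(13/16.4012) = 37.5686 deg

rho = 16.4012, theta = 0 deg, phi = 37.5686 deg


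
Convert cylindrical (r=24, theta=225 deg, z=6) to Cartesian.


x = 24 * cos(225) = -16.9706
y = 24 * sin(225) = -16.9706
z = 6

(-16.9706, -16.9706, 6)


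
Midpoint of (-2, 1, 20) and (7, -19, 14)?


Midpoint = ((-2+7)/2, (1+-19)/2, (20+14)/2) = (2.5, -9, 17)

(2.5, -9, 17)


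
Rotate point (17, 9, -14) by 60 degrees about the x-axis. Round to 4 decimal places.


x' = 17
y' = 9*cos(60) - -14*sin(60) = 16.6244
z' = 9*sin(60) + -14*cos(60) = 0.7942

(17, 16.6244, 0.7942)


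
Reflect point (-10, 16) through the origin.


Reflection through origin: (x, y) -> (-x, -y)
(-10, 16) -> (10, -16)

(10, -16)


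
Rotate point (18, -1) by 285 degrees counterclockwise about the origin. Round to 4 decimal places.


x' = 18*cos(285) - -1*sin(285) = 3.6928
y' = 18*sin(285) + -1*cos(285) = -17.6455

(3.6928, -17.6455)


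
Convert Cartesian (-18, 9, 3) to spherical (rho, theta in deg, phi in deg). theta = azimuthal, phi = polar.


rho = sqrt((-18)^2 + 9^2 + 3^2) = 20.347
theta = atan2(9, -18) = 153.4349 deg
phi = acos(3/20.347) = 81.5213 deg

rho = 20.347, theta = 153.4349 deg, phi = 81.5213 deg


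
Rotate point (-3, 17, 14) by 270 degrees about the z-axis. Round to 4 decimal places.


x' = -3*cos(270) - 17*sin(270) = 17
y' = -3*sin(270) + 17*cos(270) = 3
z' = 14

(17, 3, 14)


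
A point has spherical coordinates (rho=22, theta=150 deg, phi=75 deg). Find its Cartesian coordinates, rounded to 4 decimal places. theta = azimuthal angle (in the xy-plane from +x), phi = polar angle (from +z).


x = 22 * sin(75) * cos(150) = -18.4034
y = 22 * sin(75) * sin(150) = 10.6252
z = 22 * cos(75) = 5.694

(-18.4034, 10.6252, 5.694)
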